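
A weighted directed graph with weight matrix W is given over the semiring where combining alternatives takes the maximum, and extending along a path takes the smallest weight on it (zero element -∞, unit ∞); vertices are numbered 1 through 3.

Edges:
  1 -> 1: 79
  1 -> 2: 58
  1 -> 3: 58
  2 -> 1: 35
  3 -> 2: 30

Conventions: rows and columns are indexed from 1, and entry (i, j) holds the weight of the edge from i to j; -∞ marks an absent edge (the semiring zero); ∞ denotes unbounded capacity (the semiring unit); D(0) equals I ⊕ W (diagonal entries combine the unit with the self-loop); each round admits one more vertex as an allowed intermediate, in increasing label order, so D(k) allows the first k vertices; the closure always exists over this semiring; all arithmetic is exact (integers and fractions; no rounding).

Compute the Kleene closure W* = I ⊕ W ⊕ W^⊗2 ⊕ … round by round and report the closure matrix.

D(0):
  [∞, 58, 58]
  [35, ∞, -∞]
  [-∞, 30, ∞]
D(1):
  [∞, 58, 58]
  [35, ∞, 35]
  [-∞, 30, ∞]
D(2):
  [∞, 58, 58]
  [35, ∞, 35]
  [30, 30, ∞]
D(3):
  [∞, 58, 58]
  [35, ∞, 35]
  [30, 30, ∞]
Answer: W* = [[∞, 58, 58], [35, ∞, 35], [30, 30, ∞]]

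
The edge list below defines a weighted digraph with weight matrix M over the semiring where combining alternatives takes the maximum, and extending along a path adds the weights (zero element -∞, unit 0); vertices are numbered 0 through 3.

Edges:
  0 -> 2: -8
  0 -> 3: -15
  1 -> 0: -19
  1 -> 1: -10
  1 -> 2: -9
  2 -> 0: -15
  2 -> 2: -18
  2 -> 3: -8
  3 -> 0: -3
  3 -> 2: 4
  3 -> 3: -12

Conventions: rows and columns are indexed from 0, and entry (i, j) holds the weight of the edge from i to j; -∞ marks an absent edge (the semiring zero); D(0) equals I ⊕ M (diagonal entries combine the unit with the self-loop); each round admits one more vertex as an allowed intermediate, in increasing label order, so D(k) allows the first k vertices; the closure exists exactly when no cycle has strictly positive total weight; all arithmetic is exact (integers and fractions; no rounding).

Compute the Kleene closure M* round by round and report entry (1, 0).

D(0):
  [0, -∞, -8, -15]
  [-19, 0, -9, -∞]
  [-15, -∞, 0, -8]
  [-3, -∞, 4, 0]
D(1):
  [0, -∞, -8, -15]
  [-19, 0, -9, -34]
  [-15, -∞, 0, -8]
  [-3, -∞, 4, 0]
D(2):
  [0, -∞, -8, -15]
  [-19, 0, -9, -34]
  [-15, -∞, 0, -8]
  [-3, -∞, 4, 0]
D(3):
  [0, -∞, -8, -15]
  [-19, 0, -9, -17]
  [-15, -∞, 0, -8]
  [-3, -∞, 4, 0]
D(4):
  [0, -∞, -8, -15]
  [-19, 0, -9, -17]
  [-11, -∞, 0, -8]
  [-3, -∞, 4, 0]
Answer: M*[1][0] = -19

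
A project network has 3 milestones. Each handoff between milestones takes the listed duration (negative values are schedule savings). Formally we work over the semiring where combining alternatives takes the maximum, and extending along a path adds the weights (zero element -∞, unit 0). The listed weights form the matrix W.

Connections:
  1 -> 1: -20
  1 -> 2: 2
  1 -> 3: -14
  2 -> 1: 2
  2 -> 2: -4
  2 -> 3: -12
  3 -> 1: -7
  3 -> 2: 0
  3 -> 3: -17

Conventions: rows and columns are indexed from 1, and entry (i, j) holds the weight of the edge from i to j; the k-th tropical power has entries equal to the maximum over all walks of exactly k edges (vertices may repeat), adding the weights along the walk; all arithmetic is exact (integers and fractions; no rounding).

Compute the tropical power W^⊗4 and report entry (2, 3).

W^⊗2:
  [4, -2, -10]
  [-2, 4, -12]
  [2, -4, -12]
W^⊗3:
  [0, 6, -10]
  [6, 0, -8]
  [-2, 4, -12]
W^⊗4:
  [8, 2, -6]
  [2, 8, -8]
  [6, 0, -8]
Key observation: the optimum is the walk 2->1->2->1->3, with weight 2 + 2 + 2 + (-14) = -8.
Optimal value attained by: walk 2->1->2->1->3.
Answer: (W^⊗4)[2][3] = -8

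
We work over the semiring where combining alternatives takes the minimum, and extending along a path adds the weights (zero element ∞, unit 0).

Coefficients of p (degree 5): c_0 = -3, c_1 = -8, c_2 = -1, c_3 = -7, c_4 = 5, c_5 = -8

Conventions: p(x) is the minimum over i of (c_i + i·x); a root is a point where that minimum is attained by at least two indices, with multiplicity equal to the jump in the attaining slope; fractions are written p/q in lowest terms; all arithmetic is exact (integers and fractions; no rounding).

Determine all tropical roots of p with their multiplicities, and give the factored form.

hull edge (i=0, c=-3) to (i=1, c=-8): slope -5, span 1
hull edge (i=1, c=-8) to (i=5, c=-8): slope 0, span 4
Factored form: p(x) = -8 ⊗ (x ⊕ 0) ⊗ (x ⊕ 0) ⊗ (x ⊕ 0) ⊗ (x ⊕ 0) ⊗ (x ⊕ 5)
Answer: roots = 0 (mult 4), 5 (mult 1)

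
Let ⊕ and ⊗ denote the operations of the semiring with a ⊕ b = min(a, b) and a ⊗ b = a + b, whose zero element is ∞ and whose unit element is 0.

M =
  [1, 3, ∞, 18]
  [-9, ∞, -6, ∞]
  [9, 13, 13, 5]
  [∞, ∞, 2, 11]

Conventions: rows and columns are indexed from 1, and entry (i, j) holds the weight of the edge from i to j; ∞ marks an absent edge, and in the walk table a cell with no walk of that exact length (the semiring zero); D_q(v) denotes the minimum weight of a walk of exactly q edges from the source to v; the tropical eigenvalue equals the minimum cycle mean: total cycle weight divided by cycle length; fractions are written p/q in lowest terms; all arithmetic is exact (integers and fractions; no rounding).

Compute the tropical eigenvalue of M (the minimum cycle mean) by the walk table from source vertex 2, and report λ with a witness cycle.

q=0: [∞, 0, ∞, ∞]
q=1: [-9, ∞, -6, ∞]
q=2: [-8, -6, 7, -1]
q=3: [-15, -5, -12, 10]
q=4: [-14, -12, -11, -7]
Optimal cycle mean attained by: cycle 1->2->1, total 3 + (-9), length 2.
Answer: λ = -3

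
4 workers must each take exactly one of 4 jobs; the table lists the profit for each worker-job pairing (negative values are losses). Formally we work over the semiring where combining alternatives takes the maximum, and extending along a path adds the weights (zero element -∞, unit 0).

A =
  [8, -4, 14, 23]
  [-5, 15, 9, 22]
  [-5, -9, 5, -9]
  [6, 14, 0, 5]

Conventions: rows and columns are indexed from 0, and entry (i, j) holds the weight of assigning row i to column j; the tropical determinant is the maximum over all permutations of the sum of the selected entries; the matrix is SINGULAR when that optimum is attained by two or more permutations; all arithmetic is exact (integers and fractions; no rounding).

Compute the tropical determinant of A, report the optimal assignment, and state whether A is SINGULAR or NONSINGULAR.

σ = (0, 1, 2, 3): 8 + 15 + 5 + 5 = 33
σ = (0, 1, 3, 2): 8 + 15 + (-9) + 0 = 14
σ = (0, 2, 1, 3): 8 + 9 + (-9) + 5 = 13
σ = (0, 2, 3, 1): 8 + 9 + (-9) + 14 = 22
σ = (0, 3, 1, 2): 8 + 22 + (-9) + 0 = 21
σ = (0, 3, 2, 1): 8 + 22 + 5 + 14 = 49
σ = (1, 0, 2, 3): (-4) + (-5) + 5 + 5 = 1
σ = (1, 0, 3, 2): (-4) + (-5) + (-9) + 0 = -18
σ = (1, 2, 0, 3): (-4) + 9 + (-5) + 5 = 5
σ = (1, 2, 3, 0): (-4) + 9 + (-9) + 6 = 2
σ = (1, 3, 0, 2): (-4) + 22 + (-5) + 0 = 13
σ = (1, 3, 2, 0): (-4) + 22 + 5 + 6 = 29
σ = (2, 0, 1, 3): 14 + (-5) + (-9) + 5 = 5
σ = (2, 0, 3, 1): 14 + (-5) + (-9) + 14 = 14
σ = (2, 1, 0, 3): 14 + 15 + (-5) + 5 = 29
σ = (2, 1, 3, 0): 14 + 15 + (-9) + 6 = 26
σ = (2, 3, 0, 1): 14 + 22 + (-5) + 14 = 45
σ = (2, 3, 1, 0): 14 + 22 + (-9) + 6 = 33
σ = (3, 0, 1, 2): 23 + (-5) + (-9) + 0 = 9
σ = (3, 0, 2, 1): 23 + (-5) + 5 + 14 = 37
σ = (3, 1, 0, 2): 23 + 15 + (-5) + 0 = 33
σ = (3, 1, 2, 0): 23 + 15 + 5 + 6 = 49
σ = (3, 2, 0, 1): 23 + 9 + (-5) + 14 = 41
σ = (3, 2, 1, 0): 23 + 9 + (-9) + 6 = 29
Optimal value attained by: σ = (0, 3, 2, 1).
Answer: det⊕(A) = 49; verdict: SINGULAR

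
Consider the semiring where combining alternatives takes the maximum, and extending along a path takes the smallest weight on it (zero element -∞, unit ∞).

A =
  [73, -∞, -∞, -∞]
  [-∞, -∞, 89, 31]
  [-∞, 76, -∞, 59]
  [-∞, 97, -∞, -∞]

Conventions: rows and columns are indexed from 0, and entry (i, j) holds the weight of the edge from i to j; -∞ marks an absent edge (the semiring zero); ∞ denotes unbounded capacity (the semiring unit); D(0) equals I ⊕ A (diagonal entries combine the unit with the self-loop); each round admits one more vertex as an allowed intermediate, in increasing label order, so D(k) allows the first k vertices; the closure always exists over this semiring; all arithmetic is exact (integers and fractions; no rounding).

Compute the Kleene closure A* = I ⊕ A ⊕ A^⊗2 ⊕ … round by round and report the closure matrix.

D(0):
  [∞, -∞, -∞, -∞]
  [-∞, ∞, 89, 31]
  [-∞, 76, ∞, 59]
  [-∞, 97, -∞, ∞]
D(1):
  [∞, -∞, -∞, -∞]
  [-∞, ∞, 89, 31]
  [-∞, 76, ∞, 59]
  [-∞, 97, -∞, ∞]
D(2):
  [∞, -∞, -∞, -∞]
  [-∞, ∞, 89, 31]
  [-∞, 76, ∞, 59]
  [-∞, 97, 89, ∞]
D(3):
  [∞, -∞, -∞, -∞]
  [-∞, ∞, 89, 59]
  [-∞, 76, ∞, 59]
  [-∞, 97, 89, ∞]
D(4):
  [∞, -∞, -∞, -∞]
  [-∞, ∞, 89, 59]
  [-∞, 76, ∞, 59]
  [-∞, 97, 89, ∞]
Answer: A* = [[∞, -∞, -∞, -∞], [-∞, ∞, 89, 59], [-∞, 76, ∞, 59], [-∞, 97, 89, ∞]]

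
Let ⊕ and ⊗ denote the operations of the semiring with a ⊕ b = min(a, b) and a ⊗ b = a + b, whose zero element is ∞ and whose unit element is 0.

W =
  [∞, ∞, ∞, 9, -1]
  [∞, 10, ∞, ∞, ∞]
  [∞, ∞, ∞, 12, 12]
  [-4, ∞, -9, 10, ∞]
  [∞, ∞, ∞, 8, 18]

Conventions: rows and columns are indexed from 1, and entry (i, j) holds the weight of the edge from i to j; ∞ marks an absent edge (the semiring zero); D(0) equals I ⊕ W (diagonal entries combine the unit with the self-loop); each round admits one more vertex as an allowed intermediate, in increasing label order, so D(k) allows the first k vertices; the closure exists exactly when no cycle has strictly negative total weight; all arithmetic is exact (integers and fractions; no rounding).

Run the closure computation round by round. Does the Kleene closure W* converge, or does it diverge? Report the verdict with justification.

D(0):
  [0, ∞, ∞, 9, -1]
  [∞, 0, ∞, ∞, ∞]
  [∞, ∞, 0, 12, 12]
  [-4, ∞, -9, 0, ∞]
  [∞, ∞, ∞, 8, 0]
D(1):
  [0, ∞, ∞, 9, -1]
  [∞, 0, ∞, ∞, ∞]
  [∞, ∞, 0, 12, 12]
  [-4, ∞, -9, 0, -5]
  [∞, ∞, ∞, 8, 0]
D(2):
  [0, ∞, ∞, 9, -1]
  [∞, 0, ∞, ∞, ∞]
  [∞, ∞, 0, 12, 12]
  [-4, ∞, -9, 0, -5]
  [∞, ∞, ∞, 8, 0]
D(3):
  [0, ∞, ∞, 9, -1]
  [∞, 0, ∞, ∞, ∞]
  [∞, ∞, 0, 12, 12]
  [-4, ∞, -9, 0, -5]
  [∞, ∞, ∞, 8, 0]
D(4):
  [0, ∞, 0, 9, -1]
  [∞, 0, ∞, ∞, ∞]
  [8, ∞, 0, 12, 7]
  [-4, ∞, -9, 0, -5]
  [4, ∞, -1, 8, 0]
D(5):
  [0, ∞, -2, 7, -1]
  [∞, 0, ∞, ∞, ∞]
  [8, ∞, 0, 12, 7]
  [-4, ∞, -9, 0, -5]
  [4, ∞, -1, 8, 0]
Key observation: every diagonal entry stays at the unit through all rounds, so no improving cycle exists.
Answer: CONVERGES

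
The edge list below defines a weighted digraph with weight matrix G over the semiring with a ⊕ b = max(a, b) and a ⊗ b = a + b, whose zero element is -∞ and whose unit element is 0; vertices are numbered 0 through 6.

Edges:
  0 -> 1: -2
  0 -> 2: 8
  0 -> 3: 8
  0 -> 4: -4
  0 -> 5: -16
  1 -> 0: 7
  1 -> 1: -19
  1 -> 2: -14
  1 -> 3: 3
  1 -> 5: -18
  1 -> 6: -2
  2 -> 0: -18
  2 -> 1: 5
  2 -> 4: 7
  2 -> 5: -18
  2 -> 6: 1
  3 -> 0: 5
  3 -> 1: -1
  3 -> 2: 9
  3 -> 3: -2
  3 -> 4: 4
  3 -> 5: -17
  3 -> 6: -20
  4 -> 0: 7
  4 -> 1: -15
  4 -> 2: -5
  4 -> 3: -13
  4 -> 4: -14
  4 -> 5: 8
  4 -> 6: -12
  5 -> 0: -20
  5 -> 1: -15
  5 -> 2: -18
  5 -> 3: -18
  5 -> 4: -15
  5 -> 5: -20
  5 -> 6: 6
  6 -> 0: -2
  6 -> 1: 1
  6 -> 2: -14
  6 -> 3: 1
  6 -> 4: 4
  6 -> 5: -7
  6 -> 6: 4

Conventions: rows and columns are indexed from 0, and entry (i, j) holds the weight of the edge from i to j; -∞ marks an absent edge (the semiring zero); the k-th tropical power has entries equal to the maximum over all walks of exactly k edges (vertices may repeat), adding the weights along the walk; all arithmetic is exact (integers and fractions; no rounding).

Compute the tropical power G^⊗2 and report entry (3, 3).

G^⊗2:
  [13, 13, 17, 6, 15, 4, 9]
  [8, 5, 15, 15, 7, -9, 2]
  [14, 2, 2, 8, 5, 15, 5]
  [11, 14, 13, 13, 16, 12, 10]
  [-7, 5, 15, 15, 3, -6, 14]
  [4, 7, -8, 7, 10, -1, 10]
  [11, 5, 10, 6, 8, 12, 8]
Key observation: the optimum is the walk 3->0->3, with weight 5 + 8 = 13.
Optimal value attained by: walk 3->0->3.
Answer: (G^⊗2)[3][3] = 13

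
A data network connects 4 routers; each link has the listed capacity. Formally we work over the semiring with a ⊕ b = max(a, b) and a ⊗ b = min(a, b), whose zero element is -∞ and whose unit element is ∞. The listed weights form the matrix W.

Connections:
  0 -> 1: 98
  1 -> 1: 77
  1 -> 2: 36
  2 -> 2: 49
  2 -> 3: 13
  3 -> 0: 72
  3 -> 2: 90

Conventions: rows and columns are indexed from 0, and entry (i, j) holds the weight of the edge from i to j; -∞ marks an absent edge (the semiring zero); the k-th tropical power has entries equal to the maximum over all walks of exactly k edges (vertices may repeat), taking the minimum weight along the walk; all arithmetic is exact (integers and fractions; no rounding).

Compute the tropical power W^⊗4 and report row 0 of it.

W^⊗2:
  [-∞, 77, 36, -∞]
  [-∞, 77, 36, 13]
  [13, -∞, 49, 13]
  [-∞, 72, 49, 13]
W^⊗3:
  [-∞, 77, 36, 13]
  [13, 77, 36, 13]
  [13, 13, 49, 13]
  [13, 72, 49, 13]
W^⊗4:
  [13, 77, 36, 13]
  [13, 77, 36, 13]
  [13, 13, 49, 13]
  [13, 72, 49, 13]
Answer: row 0 of W^⊗4 = [13, 77, 36, 13]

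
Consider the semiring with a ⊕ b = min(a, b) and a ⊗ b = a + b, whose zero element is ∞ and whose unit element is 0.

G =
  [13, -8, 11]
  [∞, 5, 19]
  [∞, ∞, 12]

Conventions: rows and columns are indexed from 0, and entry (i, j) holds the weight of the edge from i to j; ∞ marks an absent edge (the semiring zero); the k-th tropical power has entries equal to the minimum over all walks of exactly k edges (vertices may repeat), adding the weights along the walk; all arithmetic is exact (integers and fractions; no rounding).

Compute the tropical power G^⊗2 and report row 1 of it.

G^⊗2:
  [26, -3, 11]
  [∞, 10, 24]
  [∞, ∞, 24]
Answer: row 1 of G^⊗2 = [∞, 10, 24]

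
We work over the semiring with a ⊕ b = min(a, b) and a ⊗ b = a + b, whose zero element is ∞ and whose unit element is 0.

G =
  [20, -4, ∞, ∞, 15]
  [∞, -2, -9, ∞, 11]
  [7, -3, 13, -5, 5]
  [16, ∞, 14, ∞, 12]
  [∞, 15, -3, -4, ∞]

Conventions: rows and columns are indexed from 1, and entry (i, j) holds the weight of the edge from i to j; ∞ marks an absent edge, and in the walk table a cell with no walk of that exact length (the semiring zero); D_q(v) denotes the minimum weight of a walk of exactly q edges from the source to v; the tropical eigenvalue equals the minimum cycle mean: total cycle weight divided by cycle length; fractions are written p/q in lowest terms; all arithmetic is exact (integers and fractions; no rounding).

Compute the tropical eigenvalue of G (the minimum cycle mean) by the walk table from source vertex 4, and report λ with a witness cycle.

q=0: [∞, ∞, ∞, 0, ∞]
q=1: [16, ∞, 14, ∞, 12]
q=2: [21, 11, 9, 8, 19]
q=3: [16, 6, 2, 4, 14]
q=4: [9, -1, -3, -3, 7]
q=5: [4, -6, -10, -8, 2]
Optimal cycle mean attained by: cycle 2->3->2, total (-9) + (-3), length 2.
Answer: λ = -6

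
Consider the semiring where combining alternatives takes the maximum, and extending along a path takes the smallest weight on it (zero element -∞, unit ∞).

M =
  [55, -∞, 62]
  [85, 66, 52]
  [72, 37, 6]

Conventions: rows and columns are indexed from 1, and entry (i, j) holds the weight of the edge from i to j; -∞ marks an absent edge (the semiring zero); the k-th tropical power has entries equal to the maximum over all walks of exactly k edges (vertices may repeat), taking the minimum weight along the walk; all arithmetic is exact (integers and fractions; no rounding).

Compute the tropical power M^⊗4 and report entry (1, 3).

M^⊗2:
  [62, 37, 55]
  [66, 66, 62]
  [55, 37, 62]
M^⊗3:
  [55, 37, 62]
  [66, 66, 62]
  [62, 37, 55]
M^⊗4:
  [62, 37, 55]
  [66, 66, 62]
  [55, 37, 62]
Key observation: the optimum is the walk 1->1->3->1->3, with weight 55 min 62 min 72 min 62 = 55.
Optimal value attained by: walk 1->1->3->1->3.
Answer: (M^⊗4)[1][3] = 55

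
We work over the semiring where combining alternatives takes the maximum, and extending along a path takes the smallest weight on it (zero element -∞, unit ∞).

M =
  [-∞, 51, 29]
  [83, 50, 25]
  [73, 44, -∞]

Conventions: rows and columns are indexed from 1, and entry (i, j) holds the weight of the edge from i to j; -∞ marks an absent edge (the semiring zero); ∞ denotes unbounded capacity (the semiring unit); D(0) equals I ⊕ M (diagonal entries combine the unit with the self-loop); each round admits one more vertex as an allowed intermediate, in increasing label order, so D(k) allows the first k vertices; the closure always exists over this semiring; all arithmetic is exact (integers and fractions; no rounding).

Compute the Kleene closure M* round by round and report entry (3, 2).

D(0):
  [∞, 51, 29]
  [83, ∞, 25]
  [73, 44, ∞]
D(1):
  [∞, 51, 29]
  [83, ∞, 29]
  [73, 51, ∞]
D(2):
  [∞, 51, 29]
  [83, ∞, 29]
  [73, 51, ∞]
D(3):
  [∞, 51, 29]
  [83, ∞, 29]
  [73, 51, ∞]
Answer: M*[3][2] = 51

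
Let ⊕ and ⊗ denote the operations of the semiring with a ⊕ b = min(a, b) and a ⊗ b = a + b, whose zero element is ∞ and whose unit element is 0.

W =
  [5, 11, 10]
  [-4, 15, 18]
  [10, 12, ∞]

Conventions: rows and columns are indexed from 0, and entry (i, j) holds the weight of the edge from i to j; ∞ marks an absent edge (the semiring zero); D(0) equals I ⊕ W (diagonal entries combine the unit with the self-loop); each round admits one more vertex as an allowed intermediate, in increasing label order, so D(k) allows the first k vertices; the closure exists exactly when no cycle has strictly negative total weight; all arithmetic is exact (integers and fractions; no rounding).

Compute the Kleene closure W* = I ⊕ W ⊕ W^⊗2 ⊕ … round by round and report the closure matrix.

D(0):
  [0, 11, 10]
  [-4, 0, 18]
  [10, 12, 0]
D(1):
  [0, 11, 10]
  [-4, 0, 6]
  [10, 12, 0]
D(2):
  [0, 11, 10]
  [-4, 0, 6]
  [8, 12, 0]
D(3):
  [0, 11, 10]
  [-4, 0, 6]
  [8, 12, 0]
Answer: W* = [[0, 11, 10], [-4, 0, 6], [8, 12, 0]]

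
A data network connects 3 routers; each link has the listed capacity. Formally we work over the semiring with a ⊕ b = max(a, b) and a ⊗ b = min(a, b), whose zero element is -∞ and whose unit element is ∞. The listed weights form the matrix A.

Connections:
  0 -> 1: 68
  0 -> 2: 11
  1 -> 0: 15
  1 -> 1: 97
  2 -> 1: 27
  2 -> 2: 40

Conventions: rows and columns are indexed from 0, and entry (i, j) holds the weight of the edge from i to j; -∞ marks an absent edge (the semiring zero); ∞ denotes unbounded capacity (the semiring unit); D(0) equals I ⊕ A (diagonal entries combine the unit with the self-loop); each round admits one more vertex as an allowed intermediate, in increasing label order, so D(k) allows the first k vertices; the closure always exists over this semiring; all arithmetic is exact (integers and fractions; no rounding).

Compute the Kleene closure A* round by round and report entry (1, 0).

D(0):
  [∞, 68, 11]
  [15, ∞, -∞]
  [-∞, 27, ∞]
D(1):
  [∞, 68, 11]
  [15, ∞, 11]
  [-∞, 27, ∞]
D(2):
  [∞, 68, 11]
  [15, ∞, 11]
  [15, 27, ∞]
D(3):
  [∞, 68, 11]
  [15, ∞, 11]
  [15, 27, ∞]
Answer: A*[1][0] = 15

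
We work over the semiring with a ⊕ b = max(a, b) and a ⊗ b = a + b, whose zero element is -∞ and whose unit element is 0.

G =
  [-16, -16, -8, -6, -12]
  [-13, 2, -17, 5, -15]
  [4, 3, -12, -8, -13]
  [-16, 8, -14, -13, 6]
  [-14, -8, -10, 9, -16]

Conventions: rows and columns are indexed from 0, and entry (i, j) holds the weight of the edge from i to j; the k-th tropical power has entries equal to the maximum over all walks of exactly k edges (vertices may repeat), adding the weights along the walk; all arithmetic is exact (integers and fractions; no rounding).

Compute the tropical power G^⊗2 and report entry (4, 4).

G^⊗2:
  [-4, 2, -20, -3, 0]
  [-11, 13, -9, 7, 11]
  [-8, 5, -4, 8, -2]
  [-5, 10, -4, 15, -7]
  [-6, 17, -5, -3, 15]
Key observation: the optimum is the walk 4->3->4, with weight 9 + 6 = 15.
Optimal value attained by: walk 4->3->4.
Answer: (G^⊗2)[4][4] = 15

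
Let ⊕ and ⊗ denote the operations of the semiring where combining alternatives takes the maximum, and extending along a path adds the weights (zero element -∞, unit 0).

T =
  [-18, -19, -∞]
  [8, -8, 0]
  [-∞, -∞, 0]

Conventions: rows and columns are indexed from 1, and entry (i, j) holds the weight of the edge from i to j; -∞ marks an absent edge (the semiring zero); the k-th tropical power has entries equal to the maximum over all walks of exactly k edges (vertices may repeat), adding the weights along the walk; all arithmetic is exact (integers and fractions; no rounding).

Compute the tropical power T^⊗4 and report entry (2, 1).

T^⊗2:
  [-11, -27, -19]
  [0, -11, 0]
  [-∞, -∞, 0]
T^⊗3:
  [-19, -30, -19]
  [-3, -19, 0]
  [-∞, -∞, 0]
T^⊗4:
  [-22, -38, -19]
  [-11, -22, 0]
  [-∞, -∞, 0]
Key observation: the optimum is the walk 2->1->2->2->1, with weight 8 + (-19) + (-8) + 8 = -11.
Optimal value attained by: walk 2->1->2->2->1.
Answer: (T^⊗4)[2][1] = -11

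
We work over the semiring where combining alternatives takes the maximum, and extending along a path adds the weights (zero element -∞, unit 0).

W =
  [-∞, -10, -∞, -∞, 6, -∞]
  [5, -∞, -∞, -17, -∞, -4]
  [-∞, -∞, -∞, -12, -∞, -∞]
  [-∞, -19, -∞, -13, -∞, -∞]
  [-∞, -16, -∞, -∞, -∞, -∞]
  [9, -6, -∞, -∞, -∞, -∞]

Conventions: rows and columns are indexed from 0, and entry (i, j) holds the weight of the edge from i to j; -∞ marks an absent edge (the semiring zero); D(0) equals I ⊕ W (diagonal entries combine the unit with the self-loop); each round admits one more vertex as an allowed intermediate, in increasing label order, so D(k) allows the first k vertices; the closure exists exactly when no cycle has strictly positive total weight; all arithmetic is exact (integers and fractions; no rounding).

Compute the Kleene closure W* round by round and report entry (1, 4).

D(0):
  [0, -10, -∞, -∞, 6, -∞]
  [5, 0, -∞, -17, -∞, -4]
  [-∞, -∞, 0, -12, -∞, -∞]
  [-∞, -19, -∞, 0, -∞, -∞]
  [-∞, -16, -∞, -∞, 0, -∞]
  [9, -6, -∞, -∞, -∞, 0]
D(1):
  [0, -10, -∞, -∞, 6, -∞]
  [5, 0, -∞, -17, 11, -4]
  [-∞, -∞, 0, -12, -∞, -∞]
  [-∞, -19, -∞, 0, -∞, -∞]
  [-∞, -16, -∞, -∞, 0, -∞]
  [9, -1, -∞, -∞, 15, 0]
D(2):
  [0, -10, -∞, -27, 6, -14]
  [5, 0, -∞, -17, 11, -4]
  [-∞, -∞, 0, -12, -∞, -∞]
  [-14, -19, -∞, 0, -8, -23]
  [-11, -16, -∞, -33, 0, -20]
  [9, -1, -∞, -18, 15, 0]
D(3):
  [0, -10, -∞, -27, 6, -14]
  [5, 0, -∞, -17, 11, -4]
  [-∞, -∞, 0, -12, -∞, -∞]
  [-14, -19, -∞, 0, -8, -23]
  [-11, -16, -∞, -33, 0, -20]
  [9, -1, -∞, -18, 15, 0]
D(4):
  [0, -10, -∞, -27, 6, -14]
  [5, 0, -∞, -17, 11, -4]
  [-26, -31, 0, -12, -20, -35]
  [-14, -19, -∞, 0, -8, -23]
  [-11, -16, -∞, -33, 0, -20]
  [9, -1, -∞, -18, 15, 0]
D(5):
  [0, -10, -∞, -27, 6, -14]
  [5, 0, -∞, -17, 11, -4]
  [-26, -31, 0, -12, -20, -35]
  [-14, -19, -∞, 0, -8, -23]
  [-11, -16, -∞, -33, 0, -20]
  [9, -1, -∞, -18, 15, 0]
D(6):
  [0, -10, -∞, -27, 6, -14]
  [5, 0, -∞, -17, 11, -4]
  [-26, -31, 0, -12, -20, -35]
  [-14, -19, -∞, 0, -8, -23]
  [-11, -16, -∞, -33, 0, -20]
  [9, -1, -∞, -18, 15, 0]
Answer: W*[1][4] = 11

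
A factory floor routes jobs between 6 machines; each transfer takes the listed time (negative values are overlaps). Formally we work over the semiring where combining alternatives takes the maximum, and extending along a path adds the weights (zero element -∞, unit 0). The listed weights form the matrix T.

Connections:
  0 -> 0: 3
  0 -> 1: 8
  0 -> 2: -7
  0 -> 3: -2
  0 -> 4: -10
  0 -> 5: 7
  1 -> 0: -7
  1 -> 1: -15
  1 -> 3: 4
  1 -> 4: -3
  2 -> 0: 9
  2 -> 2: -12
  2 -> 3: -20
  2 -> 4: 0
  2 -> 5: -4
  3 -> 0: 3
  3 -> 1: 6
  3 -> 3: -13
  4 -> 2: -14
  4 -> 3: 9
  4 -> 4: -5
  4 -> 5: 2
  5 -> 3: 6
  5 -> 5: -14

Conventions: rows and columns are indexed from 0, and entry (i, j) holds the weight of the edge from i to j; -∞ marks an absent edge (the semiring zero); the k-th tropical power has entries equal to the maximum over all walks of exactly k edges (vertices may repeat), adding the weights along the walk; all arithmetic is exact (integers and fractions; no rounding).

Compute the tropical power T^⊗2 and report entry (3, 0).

T^⊗2:
  [6, 11, -4, 13, 5, 10]
  [7, 10, -14, 6, -8, 0]
  [12, 17, 2, 9, -1, 16]
  [6, 11, -4, 10, 3, 10]
  [12, 15, -19, 8, -10, -3]
  [9, 12, -∞, -7, -∞, -28]
Key observation: the optimum is the walk 3->0->0, with weight 3 + 3 = 6.
Optimal value attained by: walk 3->0->0.
Answer: (T^⊗2)[3][0] = 6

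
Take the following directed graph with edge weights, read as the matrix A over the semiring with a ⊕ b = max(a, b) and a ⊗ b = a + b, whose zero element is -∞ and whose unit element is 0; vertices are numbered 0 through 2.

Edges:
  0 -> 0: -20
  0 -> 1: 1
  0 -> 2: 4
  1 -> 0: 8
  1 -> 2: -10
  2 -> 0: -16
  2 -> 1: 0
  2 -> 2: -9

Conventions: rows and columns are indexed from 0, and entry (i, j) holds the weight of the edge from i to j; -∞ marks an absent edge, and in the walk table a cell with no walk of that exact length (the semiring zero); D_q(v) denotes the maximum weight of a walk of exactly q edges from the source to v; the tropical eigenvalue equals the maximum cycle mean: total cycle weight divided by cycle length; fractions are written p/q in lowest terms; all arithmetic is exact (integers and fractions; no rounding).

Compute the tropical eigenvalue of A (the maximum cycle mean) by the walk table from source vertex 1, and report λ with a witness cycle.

q=0: [-∞, 0, -∞]
q=1: [8, -∞, -10]
q=2: [-12, 9, 12]
q=3: [17, 12, 3]
Optimal cycle mean attained by: cycle 0->1->0, total 1 + 8, length 2.
Answer: λ = 9/2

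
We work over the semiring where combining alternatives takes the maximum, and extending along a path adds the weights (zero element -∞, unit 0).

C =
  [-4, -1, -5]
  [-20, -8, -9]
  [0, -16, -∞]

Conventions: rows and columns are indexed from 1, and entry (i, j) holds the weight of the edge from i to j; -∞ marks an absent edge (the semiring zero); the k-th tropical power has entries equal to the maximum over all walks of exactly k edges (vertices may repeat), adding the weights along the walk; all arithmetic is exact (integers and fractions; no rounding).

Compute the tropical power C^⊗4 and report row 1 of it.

C^⊗2:
  [-5, -5, -9]
  [-9, -16, -17]
  [-4, -1, -5]
C^⊗3:
  [-9, -6, -10]
  [-13, -10, -14]
  [-5, -5, -9]
C^⊗4:
  [-10, -10, -14]
  [-14, -14, -18]
  [-9, -6, -10]
Answer: row 1 of C^⊗4 = [-10, -10, -14]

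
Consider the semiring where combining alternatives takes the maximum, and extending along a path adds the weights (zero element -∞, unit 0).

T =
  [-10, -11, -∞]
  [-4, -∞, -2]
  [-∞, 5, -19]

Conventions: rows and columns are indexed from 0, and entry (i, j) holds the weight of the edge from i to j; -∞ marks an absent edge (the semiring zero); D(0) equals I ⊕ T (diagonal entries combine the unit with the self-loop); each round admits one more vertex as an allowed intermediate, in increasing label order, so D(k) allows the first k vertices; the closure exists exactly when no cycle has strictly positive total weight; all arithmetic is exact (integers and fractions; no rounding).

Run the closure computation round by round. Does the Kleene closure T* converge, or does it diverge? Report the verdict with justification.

D(0):
  [0, -11, -∞]
  [-4, 0, -2]
  [-∞, 5, 0]
D(1):
  [0, -11, -∞]
  [-4, 0, -2]
  [-∞, 5, 0]
Detection: at round 2, diagonal entry (2, 2) turns strictly positive.
Key observation: the cycle 2->1->2 has total weight 5 + (-2), which is strictly positive.
Answer: DIVERGES — positive cycle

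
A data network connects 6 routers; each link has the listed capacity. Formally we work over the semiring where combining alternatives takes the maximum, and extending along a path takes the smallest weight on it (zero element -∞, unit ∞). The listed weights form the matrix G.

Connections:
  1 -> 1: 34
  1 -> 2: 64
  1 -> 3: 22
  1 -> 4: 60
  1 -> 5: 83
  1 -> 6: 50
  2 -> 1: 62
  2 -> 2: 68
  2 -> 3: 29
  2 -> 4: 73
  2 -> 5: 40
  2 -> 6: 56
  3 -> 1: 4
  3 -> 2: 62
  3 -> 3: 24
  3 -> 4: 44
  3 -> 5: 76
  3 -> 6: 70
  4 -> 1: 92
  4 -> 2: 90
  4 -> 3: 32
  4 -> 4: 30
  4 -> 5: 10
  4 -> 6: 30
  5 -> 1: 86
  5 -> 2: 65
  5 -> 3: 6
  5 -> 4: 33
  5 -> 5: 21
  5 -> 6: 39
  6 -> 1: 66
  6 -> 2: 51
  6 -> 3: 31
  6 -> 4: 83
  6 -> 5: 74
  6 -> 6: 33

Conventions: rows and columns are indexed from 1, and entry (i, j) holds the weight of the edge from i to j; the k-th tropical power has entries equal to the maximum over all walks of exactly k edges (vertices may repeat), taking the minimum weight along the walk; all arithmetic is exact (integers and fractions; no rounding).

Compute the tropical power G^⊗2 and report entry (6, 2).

G^⊗2:
  [83, 65, 32, 64, 50, 56]
  [73, 73, 32, 68, 62, 56]
  [76, 65, 32, 70, 70, 56]
  [62, 68, 30, 73, 83, 56]
  [62, 65, 32, 65, 83, 56]
  [83, 83, 32, 60, 66, 51]
Key observation: the optimum is the walk 6->4->2, with weight 83 min 90 = 83.
Optimal value attained by: walk 6->4->2.
Answer: (G^⊗2)[6][2] = 83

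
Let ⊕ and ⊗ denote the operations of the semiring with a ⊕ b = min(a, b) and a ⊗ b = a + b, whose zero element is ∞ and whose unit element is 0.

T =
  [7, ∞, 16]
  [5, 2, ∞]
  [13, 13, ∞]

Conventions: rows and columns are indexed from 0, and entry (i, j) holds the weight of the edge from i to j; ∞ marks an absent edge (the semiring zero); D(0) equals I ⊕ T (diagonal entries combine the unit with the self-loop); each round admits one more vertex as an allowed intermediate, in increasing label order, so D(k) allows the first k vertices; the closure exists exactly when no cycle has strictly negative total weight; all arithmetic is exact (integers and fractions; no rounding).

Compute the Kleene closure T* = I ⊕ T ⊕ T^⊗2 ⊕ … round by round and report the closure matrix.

D(0):
  [0, ∞, 16]
  [5, 0, ∞]
  [13, 13, 0]
D(1):
  [0, ∞, 16]
  [5, 0, 21]
  [13, 13, 0]
D(2):
  [0, ∞, 16]
  [5, 0, 21]
  [13, 13, 0]
D(3):
  [0, 29, 16]
  [5, 0, 21]
  [13, 13, 0]
Answer: T* = [[0, 29, 16], [5, 0, 21], [13, 13, 0]]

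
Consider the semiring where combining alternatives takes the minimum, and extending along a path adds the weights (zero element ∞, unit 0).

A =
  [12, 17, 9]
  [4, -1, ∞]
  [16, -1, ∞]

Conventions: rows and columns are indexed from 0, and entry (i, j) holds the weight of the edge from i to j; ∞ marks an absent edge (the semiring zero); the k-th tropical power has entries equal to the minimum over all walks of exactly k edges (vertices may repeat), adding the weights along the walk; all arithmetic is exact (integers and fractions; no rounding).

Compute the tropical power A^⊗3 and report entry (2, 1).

A^⊗2:
  [21, 8, 21]
  [3, -2, 13]
  [3, -2, 25]
A^⊗3:
  [12, 7, 30]
  [2, -3, 12]
  [2, -3, 12]
Key observation: the optimum is the walk 2->1->1->1, with weight (-1) + (-1) + (-1) = -3.
Optimal value attained by: walk 2->1->1->1.
Answer: (A^⊗3)[2][1] = -3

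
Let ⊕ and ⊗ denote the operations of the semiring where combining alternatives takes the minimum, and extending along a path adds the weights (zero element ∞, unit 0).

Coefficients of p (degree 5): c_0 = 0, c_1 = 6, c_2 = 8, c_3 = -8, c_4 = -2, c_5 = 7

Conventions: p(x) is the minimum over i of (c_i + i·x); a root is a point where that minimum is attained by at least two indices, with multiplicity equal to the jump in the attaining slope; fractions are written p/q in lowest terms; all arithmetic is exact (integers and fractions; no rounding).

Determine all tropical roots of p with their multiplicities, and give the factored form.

hull edge (i=0, c=0) to (i=3, c=-8): slope -8/3, span 3
hull edge (i=3, c=-8) to (i=4, c=-2): slope 6, span 1
hull edge (i=4, c=-2) to (i=5, c=7): slope 9, span 1
Factored form: p(x) = 7 ⊗ (x ⊕ (-9)) ⊗ (x ⊕ (-6)) ⊗ (x ⊕ 8/3) ⊗ (x ⊕ 8/3) ⊗ (x ⊕ 8/3)
Answer: roots = -9 (mult 1), -6 (mult 1), 8/3 (mult 3)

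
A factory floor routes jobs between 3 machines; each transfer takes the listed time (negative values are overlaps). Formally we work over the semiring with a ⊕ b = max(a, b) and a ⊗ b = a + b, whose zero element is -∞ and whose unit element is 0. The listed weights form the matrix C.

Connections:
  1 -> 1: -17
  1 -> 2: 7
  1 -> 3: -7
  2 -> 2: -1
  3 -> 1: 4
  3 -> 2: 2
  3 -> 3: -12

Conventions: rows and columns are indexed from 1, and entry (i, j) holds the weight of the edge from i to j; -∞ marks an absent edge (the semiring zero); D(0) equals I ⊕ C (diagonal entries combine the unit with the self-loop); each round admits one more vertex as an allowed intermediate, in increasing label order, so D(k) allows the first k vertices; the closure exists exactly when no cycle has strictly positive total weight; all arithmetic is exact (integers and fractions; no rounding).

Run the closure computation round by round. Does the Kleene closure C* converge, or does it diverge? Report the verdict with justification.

D(0):
  [0, 7, -7]
  [-∞, 0, -∞]
  [4, 2, 0]
D(1):
  [0, 7, -7]
  [-∞, 0, -∞]
  [4, 11, 0]
D(2):
  [0, 7, -7]
  [-∞, 0, -∞]
  [4, 11, 0]
D(3):
  [0, 7, -7]
  [-∞, 0, -∞]
  [4, 11, 0]
Key observation: every diagonal entry stays at the unit through all rounds, so no improving cycle exists.
Answer: CONVERGES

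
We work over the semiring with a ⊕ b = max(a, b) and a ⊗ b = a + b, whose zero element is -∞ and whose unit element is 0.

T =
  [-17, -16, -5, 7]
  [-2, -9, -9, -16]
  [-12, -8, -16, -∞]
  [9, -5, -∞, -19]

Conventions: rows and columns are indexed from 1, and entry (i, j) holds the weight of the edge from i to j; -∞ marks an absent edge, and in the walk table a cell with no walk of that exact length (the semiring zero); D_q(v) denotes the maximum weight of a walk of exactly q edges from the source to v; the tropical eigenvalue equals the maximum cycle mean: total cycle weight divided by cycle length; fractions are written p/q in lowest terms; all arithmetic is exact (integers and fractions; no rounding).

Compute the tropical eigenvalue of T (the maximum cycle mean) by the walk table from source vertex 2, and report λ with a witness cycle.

q=0: [-∞, 0, -∞, -∞]
q=1: [-2, -9, -9, -16]
q=2: [-7, -17, -7, 5]
q=3: [14, 0, -12, 0]
q=4: [9, -2, 9, 21]
Optimal cycle mean attained by: cycle 1->4->1, total 7 + 9, length 2.
Answer: λ = 8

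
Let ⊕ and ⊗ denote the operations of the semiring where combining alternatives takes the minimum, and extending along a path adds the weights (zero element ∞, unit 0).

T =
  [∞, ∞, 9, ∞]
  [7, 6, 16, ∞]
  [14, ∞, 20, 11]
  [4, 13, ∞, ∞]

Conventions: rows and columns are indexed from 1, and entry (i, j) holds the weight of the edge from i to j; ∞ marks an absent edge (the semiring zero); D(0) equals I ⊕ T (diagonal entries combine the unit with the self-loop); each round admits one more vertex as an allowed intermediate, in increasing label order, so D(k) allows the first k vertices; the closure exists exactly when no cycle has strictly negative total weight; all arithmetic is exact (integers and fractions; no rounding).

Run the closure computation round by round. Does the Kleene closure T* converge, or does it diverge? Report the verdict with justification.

D(0):
  [0, ∞, 9, ∞]
  [7, 0, 16, ∞]
  [14, ∞, 0, 11]
  [4, 13, ∞, 0]
D(1):
  [0, ∞, 9, ∞]
  [7, 0, 16, ∞]
  [14, ∞, 0, 11]
  [4, 13, 13, 0]
D(2):
  [0, ∞, 9, ∞]
  [7, 0, 16, ∞]
  [14, ∞, 0, 11]
  [4, 13, 13, 0]
D(3):
  [0, ∞, 9, 20]
  [7, 0, 16, 27]
  [14, ∞, 0, 11]
  [4, 13, 13, 0]
D(4):
  [0, 33, 9, 20]
  [7, 0, 16, 27]
  [14, 24, 0, 11]
  [4, 13, 13, 0]
Key observation: every diagonal entry stays at the unit through all rounds, so no improving cycle exists.
Answer: CONVERGES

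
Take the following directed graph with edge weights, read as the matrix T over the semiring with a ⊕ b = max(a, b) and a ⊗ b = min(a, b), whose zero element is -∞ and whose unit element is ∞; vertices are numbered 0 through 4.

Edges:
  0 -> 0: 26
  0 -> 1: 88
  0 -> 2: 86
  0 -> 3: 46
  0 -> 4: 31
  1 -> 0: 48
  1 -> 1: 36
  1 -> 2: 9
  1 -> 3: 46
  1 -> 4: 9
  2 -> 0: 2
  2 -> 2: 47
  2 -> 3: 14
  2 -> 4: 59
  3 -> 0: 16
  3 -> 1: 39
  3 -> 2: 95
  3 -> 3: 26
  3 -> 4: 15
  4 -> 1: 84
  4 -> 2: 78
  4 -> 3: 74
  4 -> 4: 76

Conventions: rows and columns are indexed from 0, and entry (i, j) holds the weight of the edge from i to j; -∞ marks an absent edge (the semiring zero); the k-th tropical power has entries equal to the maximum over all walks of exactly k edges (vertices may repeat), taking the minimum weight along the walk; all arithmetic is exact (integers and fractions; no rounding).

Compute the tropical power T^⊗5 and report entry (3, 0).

T^⊗2:
  [48, 39, 47, 46, 59]
  [36, 48, 48, 46, 31]
  [14, 59, 59, 59, 59]
  [39, 36, 47, 39, 59]
  [48, 76, 76, 74, 76]
T^⊗3:
  [39, 59, 59, 59, 59]
  [48, 39, 47, 46, 48]
  [48, 59, 59, 59, 59]
  [36, 59, 59, 59, 59]
  [48, 76, 76, 74, 76]
T^⊗4:
  [48, 59, 59, 59, 59]
  [39, 48, 48, 48, 48]
  [48, 59, 59, 59, 59]
  [48, 59, 59, 59, 59]
  [48, 76, 76, 74, 76]
T^⊗5:
  [48, 59, 59, 59, 59]
  [48, 48, 48, 48, 48]
  [48, 59, 59, 59, 59]
  [48, 59, 59, 59, 59]
  [48, 76, 76, 74, 76]
Key observation: the optimum is the walk 3->2->4->4->1->0, with weight 95 min 59 min 76 min 84 min 48 = 48.
Optimal value attained by: walk 3->2->4->4->1->0.
Answer: (T^⊗5)[3][0] = 48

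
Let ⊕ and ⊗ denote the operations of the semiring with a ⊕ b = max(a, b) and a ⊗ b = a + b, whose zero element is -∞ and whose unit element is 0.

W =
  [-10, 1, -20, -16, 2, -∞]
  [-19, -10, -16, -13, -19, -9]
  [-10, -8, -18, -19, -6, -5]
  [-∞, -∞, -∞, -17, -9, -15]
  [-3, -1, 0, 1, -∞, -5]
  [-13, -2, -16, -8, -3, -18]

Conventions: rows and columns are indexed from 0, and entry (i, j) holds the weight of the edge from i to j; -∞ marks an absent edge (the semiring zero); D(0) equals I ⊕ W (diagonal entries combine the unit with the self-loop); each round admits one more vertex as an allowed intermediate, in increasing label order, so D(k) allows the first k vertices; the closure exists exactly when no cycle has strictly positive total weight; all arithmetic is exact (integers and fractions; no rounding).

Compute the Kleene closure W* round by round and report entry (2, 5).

D(0):
  [0, 1, -20, -16, 2, -∞]
  [-19, 0, -16, -13, -19, -9]
  [-10, -8, 0, -19, -6, -5]
  [-∞, -∞, -∞, 0, -9, -15]
  [-3, -1, 0, 1, 0, -5]
  [-13, -2, -16, -8, -3, 0]
D(1):
  [0, 1, -20, -16, 2, -∞]
  [-19, 0, -16, -13, -17, -9]
  [-10, -8, 0, -19, -6, -5]
  [-∞, -∞, -∞, 0, -9, -15]
  [-3, -1, 0, 1, 0, -5]
  [-13, -2, -16, -8, -3, 0]
D(2):
  [0, 1, -15, -12, 2, -8]
  [-19, 0, -16, -13, -17, -9]
  [-10, -8, 0, -19, -6, -5]
  [-∞, -∞, -∞, 0, -9, -15]
  [-3, -1, 0, 1, 0, -5]
  [-13, -2, -16, -8, -3, 0]
D(3):
  [0, 1, -15, -12, 2, -8]
  [-19, 0, -16, -13, -17, -9]
  [-10, -8, 0, -19, -6, -5]
  [-∞, -∞, -∞, 0, -9, -15]
  [-3, -1, 0, 1, 0, -5]
  [-13, -2, -16, -8, -3, 0]
D(4):
  [0, 1, -15, -12, 2, -8]
  [-19, 0, -16, -13, -17, -9]
  [-10, -8, 0, -19, -6, -5]
  [-∞, -∞, -∞, 0, -9, -15]
  [-3, -1, 0, 1, 0, -5]
  [-13, -2, -16, -8, -3, 0]
D(5):
  [0, 1, 2, 3, 2, -3]
  [-19, 0, -16, -13, -17, -9]
  [-9, -7, 0, -5, -6, -5]
  [-12, -10, -9, 0, -9, -14]
  [-3, -1, 0, 1, 0, -5]
  [-6, -2, -3, -2, -3, 0]
D(6):
  [0, 1, 2, 3, 2, -3]
  [-15, 0, -12, -11, -12, -9]
  [-9, -7, 0, -5, -6, -5]
  [-12, -10, -9, 0, -9, -14]
  [-3, -1, 0, 1, 0, -5]
  [-6, -2, -3, -2, -3, 0]
Answer: W*[2][5] = -5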